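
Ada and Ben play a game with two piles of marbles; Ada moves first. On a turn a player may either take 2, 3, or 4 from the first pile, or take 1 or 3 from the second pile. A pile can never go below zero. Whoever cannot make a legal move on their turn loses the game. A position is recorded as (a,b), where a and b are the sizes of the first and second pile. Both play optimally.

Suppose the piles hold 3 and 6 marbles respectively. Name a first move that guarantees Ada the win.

Move to (1,6).

Classify positions by backward induction: terminal positions (no move available) are L. From any other position, the mover wins iff some move reaches an L.
No move ever increases a pile, so every position that can arise here has a ≤ 3 and b ≤ 6; it is enough to label the cells with 0 ≤ a ≤ 3 and 0 ≤ b ≤ 6.
Every move lowers a or b (never raises either), so fill the grid row by row in increasing a, and left to right within a row: each cell's successors are then already labelled.
      b=0  b=1  b=2  b=3  b=4  b=5  b=6
a=0:    L    W    L    W    L    W    L
a=1:    L    W    L    W    L    W    L
a=2:    W    L    W    L    W    L    W
a=3:    W    L    W    L    W    L    W
Cells with no legal move (terminal, hence L): (0,0), (1,0).
The remaining L cells, each justified by listing all of its moves:
(0,2): L (sole option (0,1)(W) is W)
(0,4): L (options (0,3)(W), (0,1)(W) are all W)
(0,6): L (options (0,5)(W), (0,3)(W) are all W)
(1,2): L (sole option (1,1)(W) is W)
(1,4): L (options (1,3)(W), (1,1)(W) are all W)
(1,6): L (options (1,5)(W), (1,3)(W) are all W)
(2,1): L (options (0,1)(W), (2,0)(W) are all W)
(2,3): L (options (0,3)(W), (2,2)(W), (2,0)(W) are all W)
(2,5): L (options (0,5)(W), (2,4)(W), (2,2)(W) are all W)
(3,1): L (options (1,1)(W), (0,1)(W), (3,0)(W) are all W)
(3,3): L (options (1,3)(W), (0,3)(W), (3,2)(W), (3,0)(W) are all W)
(3,5): L (options (1,5)(W), (0,5)(W), (3,4)(W), (3,2)(W) are all W)
Every other cell has at least one move into one of the L cells above, so it is W.
From (3,6), the L positions reachable in one move are: (1,6), (0,6), (3,5), (3,3). Any move reaching one of these is winning.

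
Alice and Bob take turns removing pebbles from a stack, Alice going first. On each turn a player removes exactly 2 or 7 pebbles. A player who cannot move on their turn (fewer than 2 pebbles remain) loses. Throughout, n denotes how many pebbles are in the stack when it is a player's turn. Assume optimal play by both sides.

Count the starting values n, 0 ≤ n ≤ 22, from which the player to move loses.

11

Compute win/loss labels from the base case upward. A position with no move is L. Any other position is W if it can reach an L in one move, else L.
n=0: no move → L
n=1: no move → L
n=2: can move to 0, which is L ⇒ W
n=3: can move to 1, which is L ⇒ W
n=4: the only move is to 2(W), a W ⇒ L
n=5: the only move is to 3(W), a W ⇒ L
n=6: can move to 4, which is L ⇒ W
n=7: can move to 5, which is L ⇒ W
n=8: can move to 1, which is L ⇒ W
n=9: moves to 7(W), 2(W); every one is W ⇒ L
n=10: moves to 8(W), 3(W); every one is W ⇒ L
n=11: can move to 9, which is L ⇒ W
n=12: can move to 10, which is L ⇒ W
n=13: moves to 11(W), 6(W); every one is W ⇒ L
n=14: moves to 12(W), 7(W); every one is W ⇒ L
n=15: can move to 13, which is L ⇒ W
n=16: can move to 14, which is L ⇒ W
n=17: can move to 10, which is L ⇒ W
n=18: moves to 16(W), 11(W); every one is W ⇒ L
n=19: moves to 17(W), 12(W); every one is W ⇒ L
n=20: can move to 18, which is L ⇒ W
n=21: can move to 19, which is L ⇒ W
n=22: moves to 20(W), 15(W); every one is W ⇒ L
L entries with 0 ≤ n ≤ 22: n = 0, 1, 4, 5, 9, 10, 13, 14, 18, 19, 22; that makes 11.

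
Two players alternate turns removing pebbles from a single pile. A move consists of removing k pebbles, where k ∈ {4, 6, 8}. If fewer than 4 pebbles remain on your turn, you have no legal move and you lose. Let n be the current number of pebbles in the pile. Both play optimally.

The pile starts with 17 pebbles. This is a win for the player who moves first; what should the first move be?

Remove 4, leaving 13.

Positions with no move are L. A position that does have a move is losing for the player to move precisely when every available move leads to a winning position for the opponent. Fill in the labels:
n=0: no move → L
n=1: no move → L
n=2: no move → L
n=3: no move → L
n=4: W (go to 0, an L position)
n=5: W (go to 1, an L position)
n=6: W (go to 2, an L position)
n=7: W (go to 3, an L position)
n=8: W (go to 2, an L position)
n=9: W (go to 3, an L position)
n=10: W (go to 2, an L position)
n=11: W (go to 3, an L position)
n=12: L (options 8(W), 6(W), 4(W) are all W)
n=13: L (options 9(W), 7(W), 5(W) are all W)
n=14: L (options 10(W), 8(W), 6(W) are all W)
n=15: L (options 11(W), 9(W), 7(W) are all W)
n=16: W (go to 12, an L position)
n=17: W (go to 13, an L position)
From 17, the L positions reachable in one move are: 13.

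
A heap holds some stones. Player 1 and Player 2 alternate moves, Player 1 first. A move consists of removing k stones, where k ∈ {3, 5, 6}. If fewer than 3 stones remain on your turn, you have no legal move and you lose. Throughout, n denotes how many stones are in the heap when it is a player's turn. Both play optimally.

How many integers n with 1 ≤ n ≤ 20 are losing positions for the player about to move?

Compute win/loss labels from the base case upward. A position with no move is L. Any other position is W if it can reach an L in one move, else L.
n=0: no move → L
n=1: no move → L
n=2: no move → L
n=3: W (go to 0, an L position)
n=4: W (go to 1, an L position)
n=5: W (go to 2, an L position)
n=6: W (go to 1, an L position)
n=7: W (go to 2, an L position)
n=8: W (go to 2, an L position)
n=9: L (options 6(W), 4(W), 3(W) are all W)
n=10: L (options 7(W), 5(W), 4(W) are all W)
n=11: L (options 8(W), 6(W), 5(W) are all W)
n=12: W (go to 9, an L position)
n=13: W (go to 10, an L position)
n=14: W (go to 11, an L position)
n=15: W (go to 10, an L position)
n=16: W (go to 11, an L position)
n=17: W (go to 11, an L position)
n=18: L (options 15(W), 13(W), 12(W) are all W)
n=19: L (options 16(W), 14(W), 13(W) are all W)
n=20: L (options 17(W), 15(W), 14(W) are all W)
L entries with 1 ≤ n ≤ 20 (n=0 is outside the asked range and is not counted): n = 1, 2, 9, 10, 11, 18, 19, 20; that makes 8.

8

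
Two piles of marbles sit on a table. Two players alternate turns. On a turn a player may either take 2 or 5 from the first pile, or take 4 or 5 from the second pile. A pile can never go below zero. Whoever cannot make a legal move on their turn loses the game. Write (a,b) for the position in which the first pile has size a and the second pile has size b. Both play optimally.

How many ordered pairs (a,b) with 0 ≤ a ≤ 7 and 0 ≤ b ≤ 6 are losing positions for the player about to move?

25

Positions with no move are L. A position that does have a move is losing for the player to move precisely when every available move leads to a winning position for the opponent. Fill in the labels:
Every move lowers a or b (never raises either), so fill the grid row by row in increasing a, and left to right within a row: each cell's successors are then already labelled.
      b=0  b=1  b=2  b=3  b=4  b=5  b=6
a=0:    L    L    L    L    W    W    W
a=1:    L    L    L    L    W    W    W
a=2:    W    W    W    W    L    L    L
a=3:    W    W    W    W    L    L    L
a=4:    L    L    L    L    W    W    W
a=5:    W    W    W    W    W    W    W
a=6:    W    W    W    W    L    L    L
a=7:    L    L    L    L    W    W    W
Cells with no legal move (terminal, hence L): (0,0), (0,1), (0,2), (0,3), (1,0), (1,1), (1,2), (1,3).
The remaining L cells, each justified by listing all of its moves:
(2,4): only reaches (0,4)(W), (2,0)(W), all W → L
(2,5): only reaches (0,5)(W), (2,1)(W), (2,0)(W), all W → L
(2,6): only reaches (0,6)(W), (2,2)(W), (2,1)(W), all W → L
(3,4): only reaches (1,4)(W), (3,0)(W), all W → L
(3,5): only reaches (1,5)(W), (3,1)(W), (3,0)(W), all W → L
(3,6): only reaches (1,6)(W), (3,2)(W), (3,1)(W), all W → L
(4,0): only reaches (2,0)(W), which is W → L
(4,1): only reaches (2,1)(W), which is W → L
(4,2): only reaches (2,2)(W), which is W → L
(4,3): only reaches (2,3)(W), which is W → L
(6,4): only reaches (4,4)(W), (1,4)(W), (6,0)(W), all W → L
(6,5): only reaches (4,5)(W), (1,5)(W), (6,1)(W), (6,0)(W), all W → L
(6,6): only reaches (4,6)(W), (1,6)(W), (6,2)(W), (6,1)(W), all W → L
(7,0): only reaches (5,0)(W), (2,0)(W), all W → L
(7,1): only reaches (5,1)(W), (2,1)(W), all W → L
(7,2): only reaches (5,2)(W), (2,2)(W), all W → L
(7,3): only reaches (5,3)(W), (2,3)(W), all W → L
Every other cell has at least one move into one of the L cells above, so it is W.
L cells per row: a=0: 4, a=1: 4, a=2: 3, a=3: 3, a=4: 4, a=5: 0, a=6: 3, a=7: 4; total 25.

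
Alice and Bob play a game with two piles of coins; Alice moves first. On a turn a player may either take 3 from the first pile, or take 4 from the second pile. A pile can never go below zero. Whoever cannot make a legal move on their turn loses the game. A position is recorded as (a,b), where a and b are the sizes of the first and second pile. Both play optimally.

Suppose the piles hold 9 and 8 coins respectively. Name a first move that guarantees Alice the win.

Use the standard recursion: the mover loses at a terminal position; elsewhere, the mover wins exactly when some move hands the opponent an L position.
No move ever increases a pile, so every position that can arise here has a ≤ 9 and b ≤ 8; it is enough to label the cells with 0 ≤ a ≤ 9 and 0 ≤ b ≤ 8.
Every move lowers a or b (never raises either), so fill the grid row by row in increasing a, and left to right within a row: each cell's successors are then already labelled.
      b=0  b=1  b=2  b=3  b=4  b=5  b=6  b=7  b=8
a=0:    L    L    L    L    W    W    W    W    L
a=1:    L    L    L    L    W    W    W    W    L
a=2:    L    L    L    L    W    W    W    W    L
a=3:    W    W    W    W    L    L    L    L    W
a=4:    W    W    W    W    L    L    L    L    W
a=5:    W    W    W    W    L    L    L    L    W
a=6:    L    L    L    L    W    W    W    W    L
a=7:    L    L    L    L    W    W    W    W    L
a=8:    L    L    L    L    W    W    W    W    L
a=9:    W    W    W    W    L    L    L    L    W
Cells with no legal move (terminal, hence L): (0,0), (0,1), (0,2), (0,3), (1,0), (1,1), (1,2), (1,3), (2,0), (2,1), (2,2), (2,3).
The remaining L cells, each justified by listing all of its moves:
(0,8): the only move is to (0,4)(W), a W ⇒ L
(1,8): the only move is to (1,4)(W), a W ⇒ L
(2,8): the only move is to (2,4)(W), a W ⇒ L
(3,4): moves to (0,4)(W), (3,0)(W); every one is W ⇒ L
(3,5): moves to (0,5)(W), (3,1)(W); every one is W ⇒ L
(3,6): moves to (0,6)(W), (3,2)(W); every one is W ⇒ L
(3,7): moves to (0,7)(W), (3,3)(W); every one is W ⇒ L
(4,4): moves to (1,4)(W), (4,0)(W); every one is W ⇒ L
(4,5): moves to (1,5)(W), (4,1)(W); every one is W ⇒ L
(4,6): moves to (1,6)(W), (4,2)(W); every one is W ⇒ L
(4,7): moves to (1,7)(W), (4,3)(W); every one is W ⇒ L
(5,4): moves to (2,4)(W), (5,0)(W); every one is W ⇒ L
(5,5): moves to (2,5)(W), (5,1)(W); every one is W ⇒ L
(5,6): moves to (2,6)(W), (5,2)(W); every one is W ⇒ L
(5,7): moves to (2,7)(W), (5,3)(W); every one is W ⇒ L
(6,0): the only move is to (3,0)(W), a W ⇒ L
(6,1): the only move is to (3,1)(W), a W ⇒ L
(6,2): the only move is to (3,2)(W), a W ⇒ L
(6,3): the only move is to (3,3)(W), a W ⇒ L
(6,8): moves to (3,8)(W), (6,4)(W); every one is W ⇒ L
(7,0): the only move is to (4,0)(W), a W ⇒ L
(7,1): the only move is to (4,1)(W), a W ⇒ L
(7,2): the only move is to (4,2)(W), a W ⇒ L
(7,3): the only move is to (4,3)(W), a W ⇒ L
(7,8): moves to (4,8)(W), (7,4)(W); every one is W ⇒ L
(8,0): the only move is to (5,0)(W), a W ⇒ L
(8,1): the only move is to (5,1)(W), a W ⇒ L
(8,2): the only move is to (5,2)(W), a W ⇒ L
(8,3): the only move is to (5,3)(W), a W ⇒ L
(8,8): moves to (5,8)(W), (8,4)(W); every one is W ⇒ L
(9,4): moves to (6,4)(W), (9,0)(W); every one is W ⇒ L
(9,5): moves to (6,5)(W), (9,1)(W); every one is W ⇒ L
(9,6): moves to (6,6)(W), (9,2)(W); every one is W ⇒ L
(9,7): moves to (6,7)(W), (9,3)(W); every one is W ⇒ L
Every other cell has at least one move into one of the L cells above, so it is W.
From (9,8), the L positions reachable in one move are: (6,8), (9,4). Any move reaching one of these is winning.

Move to (6,8).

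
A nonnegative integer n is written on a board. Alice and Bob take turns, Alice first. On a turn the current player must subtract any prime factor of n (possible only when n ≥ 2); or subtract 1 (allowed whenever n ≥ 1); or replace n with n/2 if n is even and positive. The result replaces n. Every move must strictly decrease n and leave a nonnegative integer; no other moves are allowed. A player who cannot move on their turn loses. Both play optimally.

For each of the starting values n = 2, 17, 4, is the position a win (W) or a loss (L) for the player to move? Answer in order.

2: W, 17: W, 4: L

Use the standard recursion: the mover loses at a terminal position; elsewhere, the mover wins exactly when some move hands the opponent an L position.
n=0: no move → L
n=1: W (go to 0, an L position)
n=2: W (go to 0, an L position)
n=3: W (go to 0, an L position)
n=4: L (options 2(W), 3(W) are all W)
n=5: W (go to 0, an L position)
n=6: W (go to 4, an L position)
n=7: W (go to 0, an L position)
n=8: W (go to 4, an L position)
n=9: L (options 6(W), 8(W) are all W)
n=10: W (go to 9, an L position)
n=11: W (go to 0, an L position)
n=12: W (go to 9, an L position)
n=13: W (go to 0, an L position)
n=14: L (options 7(W), 12(W), 13(W) are all W)
n=15: W (go to 14, an L position)
n=16: W (go to 14, an L position)
n=17: W (go to 0, an L position)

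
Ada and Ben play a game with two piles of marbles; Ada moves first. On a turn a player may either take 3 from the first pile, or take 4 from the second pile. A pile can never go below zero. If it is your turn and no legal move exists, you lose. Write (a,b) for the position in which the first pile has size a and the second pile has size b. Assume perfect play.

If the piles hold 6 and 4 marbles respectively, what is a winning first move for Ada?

Move to (3,4).

Work bottom-up. With no move the player to move loses. Otherwise the position is W if at least one move leads to an L position for the opponent, and L if every move leads to a W.
No move ever increases a pile, so every position that can arise here has a ≤ 6 and b ≤ 4; it is enough to label the cells with 0 ≤ a ≤ 6 and 0 ≤ b ≤ 4.
Every move lowers a or b (never raises either), so fill the grid row by row in increasing a, and left to right within a row: each cell's successors are then already labelled.
      b=0  b=1  b=2  b=3  b=4
a=0:    L    L    L    L    W
a=1:    L    L    L    L    W
a=2:    L    L    L    L    W
a=3:    W    W    W    W    L
a=4:    W    W    W    W    L
a=5:    W    W    W    W    L
a=6:    L    L    L    L    W
Cells with no legal move (terminal, hence L): (0,0), (0,1), (0,2), (0,3), (1,0), (1,1), (1,2), (1,3), (2,0), (2,1), (2,2), (2,3).
The remaining L cells, each justified by listing all of its moves:
(3,4): →(0,4)(W), (3,0)(W) — all W, so L
(4,4): →(1,4)(W), (4,0)(W) — all W, so L
(5,4): →(2,4)(W), (5,0)(W) — all W, so L
(6,0): →(3,0)(W) only, which is W, so L
(6,1): →(3,1)(W) only, which is W, so L
(6,2): →(3,2)(W) only, which is W, so L
(6,3): →(3,3)(W) only, which is W, so L
Every other cell has at least one move into one of the L cells above, so it is W.
From (6,4), the L positions reachable in one move are: (3,4), (6,0). Any move reaching one of these is winning.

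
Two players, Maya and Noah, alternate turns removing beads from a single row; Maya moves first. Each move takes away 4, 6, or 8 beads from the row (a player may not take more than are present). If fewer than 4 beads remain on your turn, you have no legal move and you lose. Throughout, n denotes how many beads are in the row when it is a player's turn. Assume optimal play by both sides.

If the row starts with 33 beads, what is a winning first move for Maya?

Work bottom-up. With no move the player to move loses. Otherwise the position is W if at least one move leads to an L position for the opponent, and L if every move leads to a W.
n=0: no move → L
n=1: no move → L
n=2: no move → L
n=3: no move → L
n=4: can move to 0, which is L ⇒ W
n=5: can move to 1, which is L ⇒ W
n=6: can move to 2, which is L ⇒ W
n=7: can move to 3, which is L ⇒ W
n=8: can move to 2, which is L ⇒ W
n=9: can move to 3, which is L ⇒ W
n=10: can move to 2, which is L ⇒ W
n=11: can move to 3, which is L ⇒ W
n=12: moves to 8(W), 6(W), 4(W); every one is W ⇒ L
n=13: moves to 9(W), 7(W), 5(W); every one is W ⇒ L
n=14: moves to 10(W), 8(W), 6(W); every one is W ⇒ L
n=15: moves to 11(W), 9(W), 7(W); every one is W ⇒ L
n=16: can move to 12, which is L ⇒ W
n=17: can move to 13, which is L ⇒ W
n=18: can move to 14, which is L ⇒ W
n=19: can move to 15, which is L ⇒ W
n=20: can move to 14, which is L ⇒ W
n=21: can move to 15, which is L ⇒ W
n=22: can move to 14, which is L ⇒ W
n=23: can move to 15, which is L ⇒ W
n=24: moves to 20(W), 18(W), 16(W); every one is W ⇒ L
n=25: moves to 21(W), 19(W), 17(W); every one is W ⇒ L
n=26: moves to 22(W), 20(W), 18(W); every one is W ⇒ L
n=27: moves to 23(W), 21(W), 19(W); every one is W ⇒ L
n=28: can move to 24, which is L ⇒ W
n=29: can move to 25, which is L ⇒ W
n=30: can move to 26, which is L ⇒ W
n=31: can move to 27, which is L ⇒ W
n=32: can move to 26, which is L ⇒ W
n=33: can move to 27, which is L ⇒ W
From 33, the L positions reachable in one move are: 27, 25. Any move reaching one of these is winning.

Remove 6, leaving 27.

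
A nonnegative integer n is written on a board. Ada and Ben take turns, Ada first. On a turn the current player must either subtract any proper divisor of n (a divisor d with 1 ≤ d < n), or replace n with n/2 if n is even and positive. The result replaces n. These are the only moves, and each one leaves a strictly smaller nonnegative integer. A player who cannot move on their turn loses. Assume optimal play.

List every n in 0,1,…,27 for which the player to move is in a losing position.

Positions with no move are L. A position that does have a move is losing for the player to move precisely when every available move leads to a winning position for the opponent. Fill in the labels:
n=0: no move → L
n=1: no move → L
n=2: W (go to 1, an L position)
n=3: L (sole option 2(W) is W)
n=4: W (go to 3, an L position)
n=5: L (sole option 4(W) is W)
n=6: W (go to 3, an L position)
n=7: L (sole option 6(W) is W)
n=8: W (go to 7, an L position)
n=9: L (options 6(W), 8(W) are all W)
n=10: W (go to 5, an L position)
n=11: L (sole option 10(W) is W)
n=12: W (go to 9, an L position)
n=13: L (sole option 12(W) is W)
n=14: W (go to 7, an L position)
n=15: L (options 10(W), 12(W), 14(W) are all W)
n=16: W (go to 15, an L position)
n=17: L (sole option 16(W) is W)
n=18: W (go to 9, an L position)
n=19: L (sole option 18(W) is W)
n=20: W (go to 15, an L position)
n=21: L (options 14(W), 18(W), 20(W) are all W)
n=22: W (go to 11, an L position)
n=23: L (sole option 22(W) is W)
n=24: W (go to 21, an L position)
n=25: L (options 20(W), 24(W) are all W)
n=26: W (go to 13, an L position)
n=27: L (options 18(W), 24(W), 26(W) are all W)
Reading off the rows marked L gives the requested list; there are 15 such values of n.

0, 1, 3, 5, 7, 9, 11, 13, 15, 17, 19, 21, 23, 25, 27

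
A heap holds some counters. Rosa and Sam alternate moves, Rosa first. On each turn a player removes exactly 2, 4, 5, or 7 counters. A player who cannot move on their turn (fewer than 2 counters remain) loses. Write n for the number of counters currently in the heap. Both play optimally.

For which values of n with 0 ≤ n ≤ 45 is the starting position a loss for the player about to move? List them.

0, 1, 9, 10, 18, 19, 27, 28, 36, 37, 45

Classify positions by backward induction: terminal positions (no move available) are L. From any other position, the mover wins iff some move reaches an L.
n=0: no move → L
n=1: no move → L
n=2: →0(L), so W
n=3: →1(L), so W
n=4: →0(L), so W
n=5: →1(L), so W
n=6: →1(L), so W
n=7: →0(L), so W
n=8: →1(L), so W
n=9: →7(W), 5(W), 4(W), 2(W) — all W, so L
n=10: →8(W), 6(W), 5(W), 3(W) — all W, so L
n=11: →9(L), so W
n=12: →10(L), so W
n=13: →9(L), so W
n=14: →10(L), so W
n=15: →10(L), so W
n=16: →9(L), so W
n=17: →10(L), so W
n=18: →16(W), 14(W), 13(W), 11(W) — all W, so L
n=19: →17(W), 15(W), 14(W), 12(W) — all W, so L
n=20: →18(L), so W
n=21: →19(L), so W
n=22: →18(L), so W
n=23: →19(L), so W
n=24: →19(L), so W
n=25: →18(L), so W
n=26: →19(L), so W
n=27: →25(W), 23(W), 22(W), 20(W) — all W, so L
n=28: →26(W), 24(W), 23(W), 21(W) — all W, so L
n=29: →27(L), so W
n=30: →28(L), so W
n=31: →27(L), so W
n=32: →28(L), so W
n=33: →28(L), so W
n=34: →27(L), so W
n=35: →28(L), so W
n=36: →34(W), 32(W), 31(W), 29(W) — all W, so L
n=37: →35(W), 33(W), 32(W), 30(W) — all W, so L
n=38: →36(L), so W
n=39: →37(L), so W
n=40: →36(L), so W
n=41: →37(L), so W
n=42: →37(L), so W
n=43: →36(L), so W
n=44: →37(L), so W
n=45: →43(W), 41(W), 40(W), 38(W) — all W, so L
Reading off the rows marked L gives the requested list; there are 11 such values of n.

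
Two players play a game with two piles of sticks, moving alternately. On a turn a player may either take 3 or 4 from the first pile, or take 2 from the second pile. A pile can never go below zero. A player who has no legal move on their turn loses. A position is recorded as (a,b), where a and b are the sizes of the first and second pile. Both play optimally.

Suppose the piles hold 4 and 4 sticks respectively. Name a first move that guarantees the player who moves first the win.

Move to (1,4).

Classify positions by backward induction: terminal positions (no move available) are L. From any other position, the mover wins iff some move reaches an L.
No move ever increases a pile, so every position that can arise here has a ≤ 4 and b ≤ 4; it is enough to label the cells with 0 ≤ a ≤ 4 and 0 ≤ b ≤ 4.
Every move lowers a or b (never raises either), so fill the grid row by row in increasing a, and left to right within a row: each cell's successors are then already labelled.
      b=0  b=1  b=2  b=3  b=4
a=0:    L    L    W    W    L
a=1:    L    L    W    W    L
a=2:    L    L    W    W    L
a=3:    W    W    L    L    W
a=4:    W    W    L    L    W
Cells with no legal move (terminal, hence L): (0,0), (0,1), (1,0), (1,1), (2,0), (2,1).
The remaining L cells, each justified by listing all of its moves:
(0,4): L (sole option (0,2)(W) is W)
(1,4): L (sole option (1,2)(W) is W)
(2,4): L (sole option (2,2)(W) is W)
(3,2): L (options (0,2)(W), (3,0)(W) are all W)
(3,3): L (options (0,3)(W), (3,1)(W) are all W)
(4,2): L (options (1,2)(W), (0,2)(W), (4,0)(W) are all W)
(4,3): L (options (1,3)(W), (0,3)(W), (4,1)(W) are all W)
Every other cell has at least one move into one of the L cells above, so it is W.
From (4,4), the L positions reachable in one move are: (1,4), (0,4), (4,2). Any move reaching one of these is winning.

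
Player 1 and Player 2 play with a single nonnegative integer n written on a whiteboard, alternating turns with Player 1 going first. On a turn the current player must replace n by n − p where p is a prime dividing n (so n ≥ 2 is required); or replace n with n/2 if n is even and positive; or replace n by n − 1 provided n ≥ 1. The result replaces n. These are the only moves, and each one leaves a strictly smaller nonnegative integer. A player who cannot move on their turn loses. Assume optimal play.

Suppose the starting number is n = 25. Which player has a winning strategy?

Classify positions by backward induction: terminal positions (no move available) are L. From any other position, the mover wins iff some move reaches an L.
n=0: no move → L
n=1: reaches L-position 0 → W
n=2: reaches L-position 0 → W
n=3: reaches L-position 0 → W
n=4: only reaches 2(W), 3(W), all W → L
n=5: reaches L-position 0 → W
n=6: reaches L-position 4 → W
n=7: reaches L-position 0 → W
n=8: reaches L-position 4 → W
n=9: only reaches 6(W), 8(W), all W → L
n=10: reaches L-position 9 → W
n=11: reaches L-position 0 → W
n=12: reaches L-position 9 → W
n=13: reaches L-position 0 → W
n=14: only reaches 7(W), 12(W), 13(W), all W → L
n=15: reaches L-position 14 → W
n=16: reaches L-position 14 → W
n=17: reaches L-position 0 → W
n=18: reaches L-position 9 → W
n=19: reaches L-position 0 → W
n=20: only reaches 10(W), 15(W), 18(W), 19(W), all W → L
n=21: reaches L-position 14 → W
n=22: reaches L-position 20 → W
n=23: reaches L-position 0 → W
n=24: only reaches 12(W), 21(W), 22(W), 23(W), all W → L
n=25: reaches L-position 20 → W
The starting position 25 is W: Player 1 should move to 20, handing over an L position.

Player 1 wins.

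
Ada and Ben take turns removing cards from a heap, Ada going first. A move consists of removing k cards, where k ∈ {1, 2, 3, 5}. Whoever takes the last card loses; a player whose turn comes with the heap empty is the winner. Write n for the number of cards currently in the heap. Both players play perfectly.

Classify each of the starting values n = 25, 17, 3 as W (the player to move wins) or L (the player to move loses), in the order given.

Label each position W (a win for the player to move) or L (a loss). A position with no legal move is W; any other position is W exactly when some move reaches an L, and L when every move reaches a W.
n=0: no move; the opponent has just taken the last card and therefore loses → W
n=1: →0(W) only, which is W, so L
n=2: →1(L), so W
n=3: →1(L), so W
n=4: →1(L), so W
n=5: →4(W), 3(W), 2(W), 0(W) — all W, so L
n=6: →5(L), so W
n=7: →5(L), so W
n=8: →5(L), so W
n=9: →8(W), 7(W), 6(W), 4(W) — all W, so L
n=10: →9(L), so W
n=11: →9(L), so W
n=12: →9(L), so W
n=13: →12(W), 11(W), 10(W), 8(W) — all W, so L
n=14: →13(L), so W
n=15: →13(L), so W
n=16: →13(L), so W
n=17: →16(W), 15(W), 14(W), 12(W) — all W, so L
n=18: →17(L), so W
n=19: →17(L), so W
n=20: →17(L), so W
n=21: →20(W), 19(W), 18(W), 16(W) — all W, so L
n=22: →21(L), so W
n=23: →21(L), so W
n=24: →21(L), so W
n=25: →24(W), 23(W), 22(W), 20(W) — all W, so L

25: L, 17: L, 3: W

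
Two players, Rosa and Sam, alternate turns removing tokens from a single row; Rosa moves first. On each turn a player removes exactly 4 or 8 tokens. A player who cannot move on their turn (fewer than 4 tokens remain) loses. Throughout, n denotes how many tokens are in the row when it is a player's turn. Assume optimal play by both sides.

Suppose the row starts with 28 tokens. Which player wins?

Rosa wins.

Use the standard recursion: the mover loses at a terminal position; elsewhere, the mover wins exactly when some move hands the opponent an L position.
n=0: no move → L
n=1: no move → L
n=2: no move → L
n=3: no move → L
n=4: can move to 0, which is L ⇒ W
n=5: can move to 1, which is L ⇒ W
n=6: can move to 2, which is L ⇒ W
n=7: can move to 3, which is L ⇒ W
n=8: can move to 0, which is L ⇒ W
n=9: can move to 1, which is L ⇒ W
n=10: can move to 2, which is L ⇒ W
n=11: can move to 3, which is L ⇒ W
n=12: moves to 8(W), 4(W); every one is W ⇒ L
n=13: moves to 9(W), 5(W); every one is W ⇒ L
n=14: moves to 10(W), 6(W); every one is W ⇒ L
n=15: moves to 11(W), 7(W); every one is W ⇒ L
n=16: can move to 12, which is L ⇒ W
n=17: can move to 13, which is L ⇒ W
n=18: can move to 14, which is L ⇒ W
n=19: can move to 15, which is L ⇒ W
n=20: can move to 12, which is L ⇒ W
n=21: can move to 13, which is L ⇒ W
n=22: can move to 14, which is L ⇒ W
n=23: can move to 15, which is L ⇒ W
n=24: moves to 20(W), 16(W); every one is W ⇒ L
n=25: moves to 21(W), 17(W); every one is W ⇒ L
n=26: moves to 22(W), 18(W); every one is W ⇒ L
n=27: moves to 23(W), 19(W); every one is W ⇒ L
n=28: can move to 24, which is L ⇒ W
The starting position 28 is W: Rosa should remove 4, leaving 24, handing over an L position.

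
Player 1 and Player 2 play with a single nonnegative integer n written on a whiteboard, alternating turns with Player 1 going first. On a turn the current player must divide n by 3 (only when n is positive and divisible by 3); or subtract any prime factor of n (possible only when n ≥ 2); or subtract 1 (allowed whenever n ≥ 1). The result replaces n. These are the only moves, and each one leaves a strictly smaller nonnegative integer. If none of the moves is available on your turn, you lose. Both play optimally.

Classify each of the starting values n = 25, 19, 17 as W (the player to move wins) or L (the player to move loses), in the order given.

Label each position W (a win for the player to move) or L (a loss). A position with no legal move is L; any other position is W exactly when some move reaches an L, and L when every move reaches a W.
n=0: no move → L
n=1: reaches L-position 0 → W
n=2: reaches L-position 0 → W
n=3: reaches L-position 0 → W
n=4: only reaches 2(W), 3(W), all W → L
n=5: reaches L-position 0 → W
n=6: reaches L-position 4 → W
n=7: reaches L-position 0 → W
n=8: only reaches 6(W), 7(W), all W → L
n=9: reaches L-position 8 → W
n=10: reaches L-position 8 → W
n=11: reaches L-position 0 → W
n=12: reaches L-position 4 → W
n=13: reaches L-position 0 → W
n=14: only reaches 7(W), 12(W), 13(W), all W → L
n=15: reaches L-position 14 → W
n=16: reaches L-position 14 → W
n=17: reaches L-position 0 → W
n=18: only reaches 6(W), 15(W), 16(W), 17(W), all W → L
n=19: reaches L-position 0 → W
n=20: reaches L-position 18 → W
n=21: reaches L-position 14 → W
n=22: only reaches 11(W), 20(W), 21(W), all W → L
n=23: reaches L-position 0 → W
n=24: reaches L-position 8 → W
n=25: only reaches 20(W), 24(W), all W → L

25: L, 19: W, 17: W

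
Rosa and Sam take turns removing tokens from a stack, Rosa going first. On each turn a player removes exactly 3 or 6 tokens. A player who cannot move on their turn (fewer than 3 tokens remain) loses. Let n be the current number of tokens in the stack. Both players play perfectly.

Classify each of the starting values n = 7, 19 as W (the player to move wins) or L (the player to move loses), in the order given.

Build the W/L table. Terminal = L. A non-terminal position is W if it has a move to some L; otherwise it is L.
n=0: no move → L
n=1: no move → L
n=2: no move → L
n=3: can move to 0, which is L ⇒ W
n=4: can move to 1, which is L ⇒ W
n=5: can move to 2, which is L ⇒ W
n=6: can move to 0, which is L ⇒ W
n=7: can move to 1, which is L ⇒ W
n=8: can move to 2, which is L ⇒ W
n=9: moves to 6(W), 3(W); every one is W ⇒ L
n=10: moves to 7(W), 4(W); every one is W ⇒ L
n=11: moves to 8(W), 5(W); every one is W ⇒ L
n=12: can move to 9, which is L ⇒ W
n=13: can move to 10, which is L ⇒ W
n=14: can move to 11, which is L ⇒ W
n=15: can move to 9, which is L ⇒ W
n=16: can move to 10, which is L ⇒ W
n=17: can move to 11, which is L ⇒ W
n=18: moves to 15(W), 12(W); every one is W ⇒ L
n=19: moves to 16(W), 13(W); every one is W ⇒ L

7: W, 19: L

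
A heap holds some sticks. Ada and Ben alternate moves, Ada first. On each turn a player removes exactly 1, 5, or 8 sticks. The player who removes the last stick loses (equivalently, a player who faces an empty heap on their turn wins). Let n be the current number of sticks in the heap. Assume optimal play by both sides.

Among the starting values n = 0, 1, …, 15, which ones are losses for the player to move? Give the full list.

Work bottom-up. With no move the player to move wins. Otherwise the position is W if at least one move leads to an L position for the opponent, and L if every move leads to a W.
n=0: no move; the opponent has just taken the last stick and therefore loses → W
n=1: →0(W) only, which is W, so L
n=2: →1(L), so W
n=3: →2(W) only, which is W, so L
n=4: →3(L), so W
n=5: →4(W), 0(W) — all W, so L
n=6: →5(L), so W
n=7: →6(W), 2(W) — all W, so L
n=8: →7(L), so W
n=9: →1(L), so W
n=10: →5(L), so W
n=11: →3(L), so W
n=12: →7(L), so W
n=13: →5(L), so W
n=14: →13(W), 9(W), 6(W) — all W, so L
n=15: →14(L), so W
Reading off the rows marked L gives the requested list; there are 5 such values of n.

1, 3, 5, 7, 14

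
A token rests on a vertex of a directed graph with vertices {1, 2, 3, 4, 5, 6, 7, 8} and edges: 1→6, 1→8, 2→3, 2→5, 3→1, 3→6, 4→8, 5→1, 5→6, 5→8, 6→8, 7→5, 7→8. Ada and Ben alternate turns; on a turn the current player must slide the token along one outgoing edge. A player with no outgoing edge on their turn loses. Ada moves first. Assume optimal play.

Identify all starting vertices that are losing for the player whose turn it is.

3, 8

Label each position W (a win for the player to move) or L (a loss). A position with no legal move is L; any other position is W exactly when some move reaches an L, and L when every move reaches a W.
Every edge goes from a vertex to one that appears earlier in the order 8, 6, 1, 5, 3, 7, 2, 4, so processing vertices in that order labels each vertex after all of its successors.
8: no outgoing edge → L
6: can move to 8, which is L ⇒ W
1: can move to 8, which is L ⇒ W
5: can move to 8, which is L ⇒ W
3: moves to 1(W), 6(W); every one is W ⇒ L
7: can move to 8, which is L ⇒ W
2: can move to 3, which is L ⇒ W
4: can move to 8, which is L ⇒ W
The losing starting vertices are exactly the entries labelled L in this table (2 of them).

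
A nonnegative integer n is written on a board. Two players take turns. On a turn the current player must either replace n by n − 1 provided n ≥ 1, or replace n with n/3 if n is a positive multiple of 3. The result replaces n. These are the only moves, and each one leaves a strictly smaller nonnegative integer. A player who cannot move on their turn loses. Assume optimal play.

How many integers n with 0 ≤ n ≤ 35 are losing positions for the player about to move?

Label each position W (a win for the player to move) or L (a loss). A position with no legal move is L; any other position is W exactly when some move reaches an L, and L when every move reaches a W.
n=0: no move → L
n=1: W (go to 0, an L position)
n=2: L (sole option 1(W) is W)
n=3: W (go to 2, an L position)
n=4: L (sole option 3(W) is W)
n=5: W (go to 4, an L position)
n=6: W (go to 2, an L position)
n=7: L (sole option 6(W) is W)
n=8: W (go to 7, an L position)
n=9: L (options 3(W), 8(W) are all W)
n=10: W (go to 9, an L position)
n=11: L (sole option 10(W) is W)
n=12: W (go to 4, an L position)
n=13: L (sole option 12(W) is W)
n=14: W (go to 13, an L position)
n=15: L (options 5(W), 14(W) are all W)
n=16: W (go to 15, an L position)
n=17: L (sole option 16(W) is W)
n=18: W (go to 17, an L position)
n=19: L (sole option 18(W) is W)
n=20: W (go to 19, an L position)
n=21: W (go to 7, an L position)
n=22: L (sole option 21(W) is W)
n=23: W (go to 22, an L position)
n=24: L (options 8(W), 23(W) are all W)
n=25: W (go to 24, an L position)
n=26: L (sole option 25(W) is W)
n=27: W (go to 9, an L position)
n=28: L (sole option 27(W) is W)
n=29: W (go to 28, an L position)
n=30: L (options 10(W), 29(W) are all W)
n=31: W (go to 30, an L position)
n=32: L (sole option 31(W) is W)
n=33: W (go to 11, an L position)
n=34: L (sole option 33(W) is W)
n=35: W (go to 34, an L position)
L entries with 0 ≤ n ≤ 35: n = 0, 2, 4, 7, 9, 11, 13, 15, 17, 19, 22, 24, 26, 28, 30, 32, 34; that makes 17.

17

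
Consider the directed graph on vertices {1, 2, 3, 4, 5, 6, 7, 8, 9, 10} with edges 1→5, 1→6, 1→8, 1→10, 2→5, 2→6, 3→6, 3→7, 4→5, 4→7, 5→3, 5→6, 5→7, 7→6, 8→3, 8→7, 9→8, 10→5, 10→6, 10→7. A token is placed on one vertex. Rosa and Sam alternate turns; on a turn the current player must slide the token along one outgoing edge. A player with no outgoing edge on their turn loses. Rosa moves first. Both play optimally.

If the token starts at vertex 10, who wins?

Label each position W (a win for the player to move) or L (a loss). A position with no legal move is L; any other position is W exactly when some move reaches an L, and L when every move reaches a W.
Every edge goes from a vertex to one that appears earlier in the order 6, 7, 3, 5, 4, 10, 8, 2, 1, 9, so processing vertices in that order labels each vertex after all of its successors.
6: no outgoing edge → L
7: can move to 6, which is L ⇒ W
3: can move to 6, which is L ⇒ W
5: can move to 6, which is L ⇒ W
4: moves to 5(W), 7(W); every one is W ⇒ L
10: can move to 6, which is L ⇒ W
8: moves to 3(W), 7(W); every one is W ⇒ L
2: can move to 6, which is L ⇒ W
1: can move to 8, which is L ⇒ W
9: can move to 8, which is L ⇒ W
From 10 Rosa can move to 6, reaching an L position.

Rosa wins.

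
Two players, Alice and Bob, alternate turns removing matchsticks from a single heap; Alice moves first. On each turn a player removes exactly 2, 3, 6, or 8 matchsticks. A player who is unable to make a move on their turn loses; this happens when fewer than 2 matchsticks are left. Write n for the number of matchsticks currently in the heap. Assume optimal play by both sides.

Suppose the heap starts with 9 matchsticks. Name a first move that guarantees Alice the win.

Use the standard recursion: the mover loses at a terminal position; elsewhere, the mover wins exactly when some move hands the opponent an L position.
n=0: no move → L
n=1: no move → L
n=2: reaches L-position 0 → W
n=3: reaches L-position 1 → W
n=4: reaches L-position 1 → W
n=5: only reaches 3(W), 2(W), all W → L
n=6: reaches L-position 0 → W
n=7: reaches L-position 5 → W
n=8: reaches L-position 5 → W
n=9: reaches L-position 1 → W
From 9, the L positions reachable in one move are: 1.

Remove 8, leaving 1.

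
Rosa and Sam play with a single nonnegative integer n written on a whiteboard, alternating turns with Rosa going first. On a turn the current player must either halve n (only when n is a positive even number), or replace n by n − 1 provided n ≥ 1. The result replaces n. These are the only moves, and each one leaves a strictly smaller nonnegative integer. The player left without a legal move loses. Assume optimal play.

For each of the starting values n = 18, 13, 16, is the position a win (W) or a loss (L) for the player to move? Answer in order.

18: W, 13: L, 16: W

Build the W/L table. Terminal = L. A non-terminal position is W if it has a move to some L; otherwise it is L.
n=0: no move → L
n=1: →0(L), so W
n=2: →1(W) only, which is W, so L
n=3: →2(L), so W
n=4: →2(L), so W
n=5: →4(W) only, which is W, so L
n=6: →5(L), so W
n=7: →6(W) only, which is W, so L
n=8: →7(L), so W
n=9: →8(W) only, which is W, so L
n=10: →5(L), so W
n=11: →10(W) only, which is W, so L
n=12: →11(L), so W
n=13: →12(W) only, which is W, so L
n=14: →7(L), so W
n=15: →14(W) only, which is W, so L
n=16: →15(L), so W
n=17: →16(W) only, which is W, so L
n=18: →9(L), so W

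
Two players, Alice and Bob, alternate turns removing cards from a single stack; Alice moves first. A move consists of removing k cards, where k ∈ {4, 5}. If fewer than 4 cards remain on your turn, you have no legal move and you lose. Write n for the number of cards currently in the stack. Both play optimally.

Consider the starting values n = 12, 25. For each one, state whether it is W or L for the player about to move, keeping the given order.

12: L, 25: W

Use the standard recursion: the mover loses at a terminal position; elsewhere, the mover wins exactly when some move hands the opponent an L position.
n=0: no move → L
n=1: no move → L
n=2: no move → L
n=3: no move → L
n=4: can move to 0, which is L ⇒ W
n=5: can move to 1, which is L ⇒ W
n=6: can move to 2, which is L ⇒ W
n=7: can move to 3, which is L ⇒ W
n=8: can move to 3, which is L ⇒ W
n=9: moves to 5(W), 4(W); every one is W ⇒ L
n=10: moves to 6(W), 5(W); every one is W ⇒ L
n=11: moves to 7(W), 6(W); every one is W ⇒ L
n=12: moves to 8(W), 7(W); every one is W ⇒ L
n=13: can move to 9, which is L ⇒ W
n=14: can move to 10, which is L ⇒ W
n=15: can move to 11, which is L ⇒ W
n=16: can move to 12, which is L ⇒ W
n=17: can move to 12, which is L ⇒ W
n=18: moves to 14(W), 13(W); every one is W ⇒ L
n=19: moves to 15(W), 14(W); every one is W ⇒ L
n=20: moves to 16(W), 15(W); every one is W ⇒ L
n=21: moves to 17(W), 16(W); every one is W ⇒ L
n=22: can move to 18, which is L ⇒ W
n=23: can move to 19, which is L ⇒ W
n=24: can move to 20, which is L ⇒ W
n=25: can move to 21, which is L ⇒ W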